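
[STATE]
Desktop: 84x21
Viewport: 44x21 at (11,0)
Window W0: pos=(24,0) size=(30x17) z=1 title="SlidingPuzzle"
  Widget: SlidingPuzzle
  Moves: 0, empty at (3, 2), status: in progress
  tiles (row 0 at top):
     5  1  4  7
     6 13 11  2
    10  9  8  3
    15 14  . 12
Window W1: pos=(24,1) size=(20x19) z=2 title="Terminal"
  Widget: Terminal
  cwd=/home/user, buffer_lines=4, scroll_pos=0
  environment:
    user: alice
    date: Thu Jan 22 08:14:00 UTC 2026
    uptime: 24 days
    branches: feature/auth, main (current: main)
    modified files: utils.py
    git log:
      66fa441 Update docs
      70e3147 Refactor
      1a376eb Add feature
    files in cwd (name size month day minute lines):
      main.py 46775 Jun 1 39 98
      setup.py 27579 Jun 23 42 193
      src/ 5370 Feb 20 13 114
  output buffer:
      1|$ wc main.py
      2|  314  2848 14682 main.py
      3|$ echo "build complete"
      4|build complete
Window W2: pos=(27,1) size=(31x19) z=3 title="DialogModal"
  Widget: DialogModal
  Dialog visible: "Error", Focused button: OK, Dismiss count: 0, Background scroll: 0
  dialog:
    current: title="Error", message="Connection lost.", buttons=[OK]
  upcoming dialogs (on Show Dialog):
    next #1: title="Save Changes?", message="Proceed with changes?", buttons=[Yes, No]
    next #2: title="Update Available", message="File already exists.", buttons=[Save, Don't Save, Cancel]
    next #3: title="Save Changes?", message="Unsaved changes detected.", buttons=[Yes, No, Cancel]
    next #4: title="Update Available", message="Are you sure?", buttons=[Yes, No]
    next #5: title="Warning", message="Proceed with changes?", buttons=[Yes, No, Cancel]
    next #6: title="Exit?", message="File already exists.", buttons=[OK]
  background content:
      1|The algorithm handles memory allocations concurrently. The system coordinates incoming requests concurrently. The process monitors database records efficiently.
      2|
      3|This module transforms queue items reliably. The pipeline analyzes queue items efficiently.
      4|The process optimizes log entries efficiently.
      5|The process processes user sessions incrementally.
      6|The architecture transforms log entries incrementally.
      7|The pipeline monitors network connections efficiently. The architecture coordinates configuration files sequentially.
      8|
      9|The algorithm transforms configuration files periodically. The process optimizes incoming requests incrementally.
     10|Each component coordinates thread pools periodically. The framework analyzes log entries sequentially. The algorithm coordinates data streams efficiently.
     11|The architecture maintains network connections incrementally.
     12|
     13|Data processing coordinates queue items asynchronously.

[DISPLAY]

             ┏━━━━━━━━━━━━━━━━━━━━━━━━━━━━┓ 
             ┏━━┏━━━━━━━━━━━━━━━━━━━━━━━━━━━
             ┃ T┃ DialogModal               
             ┠──┠───────────────────────────
             ┃$ ┃The algorithm handles memor
             ┃  ┃                           
             ┃$ ┃This module transforms queu
             ┃bu┃The process optimizes log e
             ┃$ ┃The process processes user 
             ┃  ┃The ┌──────────────────┐rms
             ┃  ┃The │      Error       │two
             ┃  ┃    │ Connection lost. │   
             ┃  ┃The │       [OK]       │ co
             ┃  ┃Each└──────────────────┘es 
             ┃  ┃The architecture maintains 
             ┃  ┃                           
             ┃  ┃Data processing coordinates
             ┃  ┃                           
             ┃  ┃                           
             ┗━━┗━━━━━━━━━━━━━━━━━━━━━━━━━━━
                                            


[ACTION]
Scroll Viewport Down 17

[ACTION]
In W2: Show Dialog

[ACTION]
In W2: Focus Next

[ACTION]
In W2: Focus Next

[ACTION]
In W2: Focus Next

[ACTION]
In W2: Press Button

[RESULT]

             ┏━━━━━━━━━━━━━━━━━━━━━━━━━━━━┓ 
             ┏━━┏━━━━━━━━━━━━━━━━━━━━━━━━━━━
             ┃ T┃ DialogModal               
             ┠──┠───────────────────────────
             ┃$ ┃The algorithm handles memor
             ┃  ┃                           
             ┃$ ┃This module transforms queu
             ┃bu┃The process optimizes log e
             ┃$ ┃The process processes user 
             ┃  ┃The architecture transforms
             ┃  ┃The pipeline monitors netwo
             ┃  ┃                           
             ┃  ┃The algorithm transforms co
             ┃  ┃Each component coordinates 
             ┃  ┃The architecture maintains 
             ┃  ┃                           
             ┃  ┃Data processing coordinates
             ┃  ┃                           
             ┃  ┃                           
             ┗━━┗━━━━━━━━━━━━━━━━━━━━━━━━━━━
                                            


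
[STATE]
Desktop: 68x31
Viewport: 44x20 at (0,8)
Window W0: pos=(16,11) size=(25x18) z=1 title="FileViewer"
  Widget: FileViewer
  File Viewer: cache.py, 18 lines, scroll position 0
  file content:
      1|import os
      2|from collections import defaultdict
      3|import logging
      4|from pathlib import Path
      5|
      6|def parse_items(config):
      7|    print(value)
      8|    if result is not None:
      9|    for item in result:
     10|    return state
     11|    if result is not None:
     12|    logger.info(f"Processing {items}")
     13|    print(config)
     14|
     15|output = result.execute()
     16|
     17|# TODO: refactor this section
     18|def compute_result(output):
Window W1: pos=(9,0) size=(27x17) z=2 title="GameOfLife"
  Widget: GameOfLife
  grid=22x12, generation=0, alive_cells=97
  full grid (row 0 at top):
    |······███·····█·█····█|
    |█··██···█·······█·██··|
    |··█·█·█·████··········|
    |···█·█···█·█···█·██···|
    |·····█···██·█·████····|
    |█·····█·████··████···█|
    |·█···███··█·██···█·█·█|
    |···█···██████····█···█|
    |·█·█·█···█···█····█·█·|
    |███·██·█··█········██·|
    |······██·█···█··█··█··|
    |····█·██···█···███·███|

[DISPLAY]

         ┃·····█···██·█·████····   ┃        
         ┃█·····█·████··████···█   ┃        
         ┃·█···███··█·██···█·█·█   ┃        
         ┃···█···██████····█···█   ┃━━━━┓   
         ┃·█·█·█···█···█····█·█·   ┃    ┃   
         ┃███·██·█··█········██·   ┃────┨   
         ┃······██·█···█··█··█··   ┃   ▲┃   
         ┃····█·██···█···███·███   ┃por█┃   
         ┗━━━━━━━━━━━━━━━━━━━━━━━━━┛   ░┃   
                ┃from pathlib import Pa░┃   
                ┃                      ░┃   
                ┃def parse_items(config░┃   
                ┃    print(value)      ░┃   
                ┃    if result is not N░┃   
                ┃    for item in result░┃   
                ┃    return state      ░┃   
                ┃    if result is not N░┃   
                ┃    logger.info(f"Proc░┃   
                ┃    print(config)     ░┃   
                ┃                      ▼┃   


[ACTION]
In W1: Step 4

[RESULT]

         ┃···██········██··█····   ┃        
         ┃······█·······█·······   ┃        
         ┃······█·········██·██·   ┃        
         ┃····███··█···██·██·█·█   ┃━━━━┓   
         ┃······███··█··█████··█   ┃    ┃   
         ┃····█·█···········██·█   ┃────┨   
         ┃····█···█··█···██····█   ┃   ▲┃   
         ┃·····███········█████·   ┃por█┃   
         ┗━━━━━━━━━━━━━━━━━━━━━━━━━┛   ░┃   
                ┃from pathlib import Pa░┃   
                ┃                      ░┃   
                ┃def parse_items(config░┃   
                ┃    print(value)      ░┃   
                ┃    if result is not N░┃   
                ┃    for item in result░┃   
                ┃    return state      ░┃   
                ┃    if result is not N░┃   
                ┃    logger.info(f"Proc░┃   
                ┃    print(config)     ░┃   
                ┃                      ▼┃   


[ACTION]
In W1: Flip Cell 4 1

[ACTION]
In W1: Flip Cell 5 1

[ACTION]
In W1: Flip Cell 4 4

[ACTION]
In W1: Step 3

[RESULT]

         ┃·········█············   ┃        
         ┃·······█···········██·   ┃        
         ┃·······██··███········   ┃        
         ┃·······███···········█   ┃━━━━┓   
         ┃·······███···██···██·█   ┃    ┃   
         ┃········█····███·····█   ┃────┨   
         ┃·····█·······███··██·█   ┃   ▲┃   
         ┃··················███·   ┃por█┃   
         ┗━━━━━━━━━━━━━━━━━━━━━━━━━┛   ░┃   
                ┃from pathlib import Pa░┃   
                ┃                      ░┃   
                ┃def parse_items(config░┃   
                ┃    print(value)      ░┃   
                ┃    if result is not N░┃   
                ┃    for item in result░┃   
                ┃    return state      ░┃   
                ┃    if result is not N░┃   
                ┃    logger.info(f"Proc░┃   
                ┃    print(config)     ░┃   
                ┃                      ▼┃   


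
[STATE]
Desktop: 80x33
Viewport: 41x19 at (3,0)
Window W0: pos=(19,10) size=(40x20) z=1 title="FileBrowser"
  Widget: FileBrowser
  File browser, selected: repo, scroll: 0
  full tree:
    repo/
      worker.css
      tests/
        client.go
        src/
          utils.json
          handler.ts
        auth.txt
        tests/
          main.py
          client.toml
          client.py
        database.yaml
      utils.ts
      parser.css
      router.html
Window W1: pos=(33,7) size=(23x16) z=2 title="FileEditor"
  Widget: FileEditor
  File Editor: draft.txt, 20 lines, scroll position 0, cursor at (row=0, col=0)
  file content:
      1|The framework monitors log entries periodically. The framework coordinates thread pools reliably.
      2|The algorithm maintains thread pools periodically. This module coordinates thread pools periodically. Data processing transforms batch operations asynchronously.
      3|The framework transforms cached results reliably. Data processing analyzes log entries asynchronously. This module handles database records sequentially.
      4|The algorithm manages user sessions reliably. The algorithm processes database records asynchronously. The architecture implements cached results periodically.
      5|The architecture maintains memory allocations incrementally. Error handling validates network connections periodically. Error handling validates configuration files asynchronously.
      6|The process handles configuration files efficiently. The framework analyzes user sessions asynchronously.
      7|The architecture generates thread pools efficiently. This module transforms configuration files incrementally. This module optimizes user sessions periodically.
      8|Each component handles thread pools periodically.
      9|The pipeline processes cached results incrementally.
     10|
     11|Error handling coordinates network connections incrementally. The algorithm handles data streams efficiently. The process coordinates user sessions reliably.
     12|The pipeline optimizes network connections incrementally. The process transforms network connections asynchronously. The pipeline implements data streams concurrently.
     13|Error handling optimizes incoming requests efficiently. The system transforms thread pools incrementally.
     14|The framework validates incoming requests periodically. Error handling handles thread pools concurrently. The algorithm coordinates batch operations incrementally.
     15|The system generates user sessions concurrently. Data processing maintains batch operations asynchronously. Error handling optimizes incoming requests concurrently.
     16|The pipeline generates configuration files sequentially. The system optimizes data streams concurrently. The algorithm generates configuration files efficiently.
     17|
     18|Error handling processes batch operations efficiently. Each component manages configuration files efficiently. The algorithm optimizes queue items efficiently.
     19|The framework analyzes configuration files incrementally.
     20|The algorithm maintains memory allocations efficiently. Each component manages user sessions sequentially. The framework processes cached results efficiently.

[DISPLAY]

                                         
                                         
                                         
                                         
                                         
                                         
                                         
                              ┏━━━━━━━━━━
                              ┃ FileEdito
                              ┠──────────
                ┏━━━━━━━━━━━━━┃█he framew
                ┃ FileBrowser ┃The algori
                ┠─────────────┃The framew
                ┃> [-] repo/  ┃The algori
                ┃    worker.cs┃The archit
                ┃    [+] tests┃The proces
                ┃    utils.ts ┃The archit
                ┃    parser.cs┃Each compo
                ┃    router.ht┃The pipeli


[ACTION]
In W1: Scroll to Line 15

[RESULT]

                                         
                                         
                                         
                                         
                                         
                                         
                                         
                              ┏━━━━━━━━━━
                              ┃ FileEdito
                              ┠──────────
                ┏━━━━━━━━━━━━━┃The pipeli
                ┃ FileBrowser ┃          
                ┠─────────────┃Error hand
                ┃> [-] repo/  ┃The pipeli
                ┃    worker.cs┃Error hand
                ┃    [+] tests┃The framew
                ┃    utils.ts ┃The system
                ┃    parser.cs┃The pipeli
                ┃    router.ht┃          


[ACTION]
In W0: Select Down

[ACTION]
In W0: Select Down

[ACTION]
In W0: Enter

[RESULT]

                                         
                                         
                                         
                                         
                                         
                                         
                                         
                              ┏━━━━━━━━━━
                              ┃ FileEdito
                              ┠──────────
                ┏━━━━━━━━━━━━━┃The pipeli
                ┃ FileBrowser ┃          
                ┠─────────────┃Error hand
                ┃  [-] repo/  ┃The pipeli
                ┃    worker.cs┃Error hand
                ┃  > [-] tests┃The framew
                ┃      client.┃The system
                ┃      [+] src┃The pipeli
                ┃      auth.tx┃          


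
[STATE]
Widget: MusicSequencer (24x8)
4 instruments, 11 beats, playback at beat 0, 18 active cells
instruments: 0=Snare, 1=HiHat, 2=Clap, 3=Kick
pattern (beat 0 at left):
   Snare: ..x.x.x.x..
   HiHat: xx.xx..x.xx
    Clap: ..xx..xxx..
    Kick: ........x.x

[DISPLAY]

      ▼1234567890       
 Snare··█·█·█·█··       
 HiHat██·██··█·██       
  Clap··██··███··       
  Kick········█·█       
                        
                        
                        


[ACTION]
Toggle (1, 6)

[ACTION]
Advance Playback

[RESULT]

      0▼234567890       
 Snare··█·█·█·█··       
 HiHat██·██·██·██       
  Clap··██··███··       
  Kick········█·█       
                        
                        
                        


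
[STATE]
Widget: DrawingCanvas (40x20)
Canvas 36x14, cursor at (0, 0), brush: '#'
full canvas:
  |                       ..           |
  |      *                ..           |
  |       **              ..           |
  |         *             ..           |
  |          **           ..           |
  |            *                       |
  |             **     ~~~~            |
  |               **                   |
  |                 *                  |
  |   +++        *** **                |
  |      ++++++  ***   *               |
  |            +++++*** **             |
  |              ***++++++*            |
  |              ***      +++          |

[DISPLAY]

+                      ..               
      *                ..               
       **              ..               
         *             ..               
          **           ..               
            *                           
             **     ~~~~                
               **                       
                 *                      
   +++        *** **                    
      ++++++  ***   *                   
            +++++*** **                 
              ***++++++*                
              ***      +++              
                                        
                                        
                                        
                                        
                                        
                                        


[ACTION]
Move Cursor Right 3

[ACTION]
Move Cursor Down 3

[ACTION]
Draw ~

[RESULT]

                       ..               
      *                ..               
       **              ..               
   ~     *             ..               
          **           ..               
            *                           
             **     ~~~~                
               **                       
                 *                      
   +++        *** **                    
      ++++++  ***   *                   
            +++++*** **                 
              ***++++++*                
              ***      +++              
                                        
                                        
                                        
                                        
                                        
                                        


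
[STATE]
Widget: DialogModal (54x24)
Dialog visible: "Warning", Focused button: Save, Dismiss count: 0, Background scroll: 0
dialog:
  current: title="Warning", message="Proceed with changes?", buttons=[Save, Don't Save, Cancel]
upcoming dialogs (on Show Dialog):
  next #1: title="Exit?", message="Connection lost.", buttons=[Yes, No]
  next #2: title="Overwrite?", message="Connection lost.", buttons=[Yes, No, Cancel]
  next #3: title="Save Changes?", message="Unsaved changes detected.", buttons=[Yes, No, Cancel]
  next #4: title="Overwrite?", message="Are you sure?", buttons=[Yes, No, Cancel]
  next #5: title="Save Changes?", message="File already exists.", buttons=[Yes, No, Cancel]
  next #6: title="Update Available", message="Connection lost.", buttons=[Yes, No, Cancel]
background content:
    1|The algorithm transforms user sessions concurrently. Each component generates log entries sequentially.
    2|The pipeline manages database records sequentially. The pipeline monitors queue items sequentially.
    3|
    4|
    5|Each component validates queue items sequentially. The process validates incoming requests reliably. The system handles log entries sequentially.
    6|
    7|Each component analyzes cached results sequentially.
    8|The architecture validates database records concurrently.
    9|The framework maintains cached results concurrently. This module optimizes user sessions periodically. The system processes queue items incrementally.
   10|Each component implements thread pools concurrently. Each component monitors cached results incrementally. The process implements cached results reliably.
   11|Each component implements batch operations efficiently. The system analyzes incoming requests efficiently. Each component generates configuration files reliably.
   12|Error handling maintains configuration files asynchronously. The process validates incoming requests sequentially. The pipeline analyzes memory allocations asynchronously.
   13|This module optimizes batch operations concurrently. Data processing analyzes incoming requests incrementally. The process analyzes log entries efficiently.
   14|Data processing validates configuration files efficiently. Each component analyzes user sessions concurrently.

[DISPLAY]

The algorithm transforms user sessions concurrently. E
The pipeline manages database records sequentially. Th
                                                      
                                                      
Each component validates queue items sequentially. The
                                                      
Each component analyzes cached results sequentially.  
The architecture validates database records concurrent
The framework maintains cached results concurrently. T
Each compon┌──────────────────────────────┐urrently. E
Each compon│           Warning            │efficiently
Error handl│    Proceed with changes?     │s asynchron
This module│ [Save]  Don't Save   Cancel  │urrently. D
Data proces└──────────────────────────────┘es efficien
                                                      
                                                      
                                                      
                                                      
                                                      
                                                      
                                                      
                                                      
                                                      
                                                      


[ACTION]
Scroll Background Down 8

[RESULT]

The framework maintains cached results concurrently. T
Each component implements thread pools concurrently. E
Each component implements batch operations efficiently
Error handling maintains configuration files asynchron
This module optimizes batch operations concurrently. D
Data processing validates configuration files efficien
                                                      
                                                      
                                                      
           ┌──────────────────────────────┐           
           │           Warning            │           
           │    Proceed with changes?     │           
           │ [Save]  Don't Save   Cancel  │           
           └──────────────────────────────┘           
                                                      
                                                      
                                                      
                                                      
                                                      
                                                      
                                                      
                                                      
                                                      
                                                      


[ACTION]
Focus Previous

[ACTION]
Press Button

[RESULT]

The framework maintains cached results concurrently. T
Each component implements thread pools concurrently. E
Each component implements batch operations efficiently
Error handling maintains configuration files asynchron
This module optimizes batch operations concurrently. D
Data processing validates configuration files efficien
                                                      
                                                      
                                                      
                                                      
                                                      
                                                      
                                                      
                                                      
                                                      
                                                      
                                                      
                                                      
                                                      
                                                      
                                                      
                                                      
                                                      
                                                      


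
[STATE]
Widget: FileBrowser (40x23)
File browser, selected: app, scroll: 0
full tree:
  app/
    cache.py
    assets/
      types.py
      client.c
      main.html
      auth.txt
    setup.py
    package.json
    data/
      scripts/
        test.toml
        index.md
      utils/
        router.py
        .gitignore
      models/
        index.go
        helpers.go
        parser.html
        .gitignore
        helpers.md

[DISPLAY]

> [-] app/                              
    cache.py                            
    [+] assets/                         
    setup.py                            
    package.json                        
    [+] data/                           
                                        
                                        
                                        
                                        
                                        
                                        
                                        
                                        
                                        
                                        
                                        
                                        
                                        
                                        
                                        
                                        
                                        


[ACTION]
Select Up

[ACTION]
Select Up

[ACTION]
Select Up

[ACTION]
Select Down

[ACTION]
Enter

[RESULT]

  [-] app/                              
  > cache.py                            
    [+] assets/                         
    setup.py                            
    package.json                        
    [+] data/                           
                                        
                                        
                                        
                                        
                                        
                                        
                                        
                                        
                                        
                                        
                                        
                                        
                                        
                                        
                                        
                                        
                                        


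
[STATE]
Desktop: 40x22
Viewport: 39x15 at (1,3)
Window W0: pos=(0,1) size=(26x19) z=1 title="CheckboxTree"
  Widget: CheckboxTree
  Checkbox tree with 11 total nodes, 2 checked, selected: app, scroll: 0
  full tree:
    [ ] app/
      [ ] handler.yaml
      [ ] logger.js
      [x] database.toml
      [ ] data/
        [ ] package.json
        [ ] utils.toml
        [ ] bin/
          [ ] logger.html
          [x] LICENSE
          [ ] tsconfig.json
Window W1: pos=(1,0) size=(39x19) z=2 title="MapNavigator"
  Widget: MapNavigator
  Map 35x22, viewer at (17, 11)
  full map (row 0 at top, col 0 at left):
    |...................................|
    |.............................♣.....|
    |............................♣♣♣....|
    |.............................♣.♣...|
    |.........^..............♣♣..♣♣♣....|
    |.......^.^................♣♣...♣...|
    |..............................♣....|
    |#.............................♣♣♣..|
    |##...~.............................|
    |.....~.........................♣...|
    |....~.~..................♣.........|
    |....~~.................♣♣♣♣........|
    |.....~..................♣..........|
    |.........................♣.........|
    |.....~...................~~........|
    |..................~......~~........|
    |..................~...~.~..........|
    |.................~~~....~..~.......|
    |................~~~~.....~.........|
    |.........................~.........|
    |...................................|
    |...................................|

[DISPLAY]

┃ .........^..............♣♣..♣♣♣.... ┃
┃ .......^.^................♣♣...♣... ┃
┃ ..............................♣.... ┃
┃ #.............................♣♣♣.. ┃
┃ ##...~............................. ┃
┃ .....~.........................♣... ┃
┃ ....~.~..................♣......... ┃
┃ ....~~...........@.....♣♣♣♣........ ┃
┃ .....~..................♣.......... ┃
┃ .........................♣......... ┃
┃ .....~...................~~........ ┃
┃ ..................~......~~........ ┃
┃ ..................~...~.~.......... ┃
┃ .................~~~....~..~....... ┃
┃ ................~~~~.....~......... ┃


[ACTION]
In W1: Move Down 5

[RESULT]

┃ .....~.........................♣... ┃
┃ ....~.~..................♣......... ┃
┃ ....~~.................♣♣♣♣........ ┃
┃ .....~..................♣.......... ┃
┃ .........................♣......... ┃
┃ .....~...................~~........ ┃
┃ ..................~......~~........ ┃
┃ .................@~...~.~.......... ┃
┃ .................~~~....~..~....... ┃
┃ ................~~~~.....~......... ┃
┃ .........................~......... ┃
┃ ................................... ┃
┃ ................................... ┃
┃                                     ┃
┃                                     ┃


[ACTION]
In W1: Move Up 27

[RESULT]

┃                                     ┃
┃                                     ┃
┃                                     ┃
┃                                     ┃
┃                                     ┃
┃                                     ┃
┃                                     ┃
┃ .................@................. ┃
┃ .............................♣..... ┃
┃ ............................♣♣♣.... ┃
┃ .............................♣.♣... ┃
┃ .........^..............♣♣..♣♣♣.... ┃
┃ .......^.^................♣♣...♣... ┃
┃ ..............................♣.... ┃
┃ #.............................♣♣♣.. ┃


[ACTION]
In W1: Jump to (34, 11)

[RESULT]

┃........♣♣..♣♣♣....                  ┃
┃..........♣♣...♣...                  ┃
┃..............♣....                  ┃
┃..............♣♣♣..                  ┃
┃...................                  ┃
┃...............♣...                  ┃
┃.........♣.........                  ┃
┃.......♣♣♣♣.......@                  ┃
┃........♣..........                  ┃
┃.........♣.........                  ┃
┃.........~~........                  ┃
┃..~......~~........                  ┃
┃..~...~.~..........                  ┃
┃.~~~....~..~.......                  ┃
┃~~~~.....~.........                  ┃


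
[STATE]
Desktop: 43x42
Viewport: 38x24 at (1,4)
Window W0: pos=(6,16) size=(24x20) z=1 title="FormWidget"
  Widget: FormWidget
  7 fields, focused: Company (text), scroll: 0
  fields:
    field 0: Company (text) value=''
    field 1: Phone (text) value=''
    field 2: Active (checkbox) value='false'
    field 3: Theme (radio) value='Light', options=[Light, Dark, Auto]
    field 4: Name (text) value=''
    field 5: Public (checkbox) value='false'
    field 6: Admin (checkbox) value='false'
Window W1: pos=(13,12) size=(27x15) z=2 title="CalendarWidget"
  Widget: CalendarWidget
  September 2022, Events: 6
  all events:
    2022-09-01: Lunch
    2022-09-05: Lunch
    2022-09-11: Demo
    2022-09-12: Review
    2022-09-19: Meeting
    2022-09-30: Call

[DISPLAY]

                                      
                                      
                                      
                                      
                                      
                                      
                                      
                                      
            ┏━━━━━━━━━━━━━━━━━━━━━━━━━
            ┃ CalendarWidget          
            ┠─────────────────────────
            ┃      September 2022     
     ┏━━━━━━┃Mo Tu We Th Fr Sa Su     
     ┃ FormW┃          1*  2  3  4    
     ┠──────┃ 5*  6  7  8  9 10 11*   
     ┃> Comp┃12* 13 14 15 16 17 18    
     ┃  Phon┃19* 20 21 22 23 24 25    
     ┃  Acti┃26 27 28 29 30*          
     ┃  Them┃                         
     ┃  Name┃                         
     ┃  Publ┃                         
     ┃  Admi┃                         
     ┃      ┗━━━━━━━━━━━━━━━━━━━━━━━━━
     ┃                      ┃         


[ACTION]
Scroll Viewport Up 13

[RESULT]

                                      
                                      
                                      
                                      
                                      
                                      
                                      
                                      
                                      
                                      
                                      
                                      
            ┏━━━━━━━━━━━━━━━━━━━━━━━━━
            ┃ CalendarWidget          
            ┠─────────────────────────
            ┃      September 2022     
     ┏━━━━━━┃Mo Tu We Th Fr Sa Su     
     ┃ FormW┃          1*  2  3  4    
     ┠──────┃ 5*  6  7  8  9 10 11*   
     ┃> Comp┃12* 13 14 15 16 17 18    
     ┃  Phon┃19* 20 21 22 23 24 25    
     ┃  Acti┃26 27 28 29 30*          
     ┃  Them┃                         
     ┃  Name┃                         


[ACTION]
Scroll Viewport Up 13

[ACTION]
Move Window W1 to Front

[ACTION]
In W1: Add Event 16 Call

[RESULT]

                                      
                                      
                                      
                                      
                                      
                                      
                                      
                                      
                                      
                                      
                                      
                                      
            ┏━━━━━━━━━━━━━━━━━━━━━━━━━
            ┃ CalendarWidget          
            ┠─────────────────────────
            ┃      September 2022     
     ┏━━━━━━┃Mo Tu We Th Fr Sa Su     
     ┃ FormW┃          1*  2  3  4    
     ┠──────┃ 5*  6  7  8  9 10 11*   
     ┃> Comp┃12* 13 14 15 16* 17 18   
     ┃  Phon┃19* 20 21 22 23 24 25    
     ┃  Acti┃26 27 28 29 30*          
     ┃  Them┃                         
     ┃  Name┃                         


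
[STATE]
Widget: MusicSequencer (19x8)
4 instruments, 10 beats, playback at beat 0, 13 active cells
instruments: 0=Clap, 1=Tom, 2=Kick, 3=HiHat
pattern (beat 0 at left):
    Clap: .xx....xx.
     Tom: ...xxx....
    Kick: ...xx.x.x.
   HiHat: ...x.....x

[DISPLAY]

      ▼123456789   
  Clap·██····██·   
   Tom···███····   
  Kick···██·█·█·   
 HiHat···█·····█   
                   
                   
                   


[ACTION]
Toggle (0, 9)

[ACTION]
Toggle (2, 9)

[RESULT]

      ▼123456789   
  Clap·██····███   
   Tom···███····   
  Kick···██·█·██   
 HiHat···█·····█   
                   
                   
                   


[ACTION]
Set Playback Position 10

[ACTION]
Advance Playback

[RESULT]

      0▼23456789   
  Clap·██····███   
   Tom···███····   
  Kick···██·█·██   
 HiHat···█·····█   
                   
                   
                   


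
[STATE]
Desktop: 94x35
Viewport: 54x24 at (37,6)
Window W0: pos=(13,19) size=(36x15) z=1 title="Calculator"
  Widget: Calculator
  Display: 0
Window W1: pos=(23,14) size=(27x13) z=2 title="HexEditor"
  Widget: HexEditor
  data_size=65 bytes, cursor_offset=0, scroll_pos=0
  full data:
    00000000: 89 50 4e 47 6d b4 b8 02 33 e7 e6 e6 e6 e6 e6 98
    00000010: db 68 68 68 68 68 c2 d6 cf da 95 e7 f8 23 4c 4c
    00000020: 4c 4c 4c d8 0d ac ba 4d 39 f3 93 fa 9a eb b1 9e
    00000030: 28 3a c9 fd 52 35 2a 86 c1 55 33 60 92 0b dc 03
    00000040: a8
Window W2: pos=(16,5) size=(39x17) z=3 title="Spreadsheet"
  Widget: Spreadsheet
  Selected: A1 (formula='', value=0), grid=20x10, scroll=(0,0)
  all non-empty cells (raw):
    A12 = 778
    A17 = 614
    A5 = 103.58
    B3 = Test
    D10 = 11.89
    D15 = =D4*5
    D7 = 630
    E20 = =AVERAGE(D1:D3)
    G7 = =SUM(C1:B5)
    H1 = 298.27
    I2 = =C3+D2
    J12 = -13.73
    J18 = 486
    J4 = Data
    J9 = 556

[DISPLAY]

                 ┃                                    
─────────────────┨                                    
                 ┃                                    
   C       D     ┃                                    
-----------------┃                                    
       0       0 ┃                                    
       0       0 ┃                                    
       0       0 ┃                                    
       0       0 ┃                                    
       0       0 ┃                                    
       0       0 ┃                                    
       0     630 ┃                                    
       0       0 ┃                                    
       0       0 ┃                                    
       0   11.89 ┃                                    
━━━━━━━━━━━━━━━━━┛                                    
            ┃                                         
            ┃                                         
            ┃                                         
            ┃                                         
━━━━━━━━━━━━┛                                         
           ┃                                          
           ┃                                          
           ┃                                          


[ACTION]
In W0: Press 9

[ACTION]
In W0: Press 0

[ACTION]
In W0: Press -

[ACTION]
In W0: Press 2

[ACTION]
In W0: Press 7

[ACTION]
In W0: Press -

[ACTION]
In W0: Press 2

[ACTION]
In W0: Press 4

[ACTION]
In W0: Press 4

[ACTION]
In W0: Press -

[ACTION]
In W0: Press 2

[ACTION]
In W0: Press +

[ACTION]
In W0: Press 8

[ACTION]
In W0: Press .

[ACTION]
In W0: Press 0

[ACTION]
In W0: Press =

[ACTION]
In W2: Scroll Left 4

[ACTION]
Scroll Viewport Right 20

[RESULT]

              ┃                                       
──────────────┨                                       
              ┃                                       
C       D     ┃                                       
--------------┃                                       
    0       0 ┃                                       
    0       0 ┃                                       
    0       0 ┃                                       
    0       0 ┃                                       
    0       0 ┃                                       
    0       0 ┃                                       
    0     630 ┃                                       
    0       0 ┃                                       
    0       0 ┃                                       
    0   11.89 ┃                                       
━━━━━━━━━━━━━━┛                                       
         ┃                                            
         ┃                                            
         ┃                                            
         ┃                                            
━━━━━━━━━┛                                            
        ┃                                             
        ┃                                             
        ┃                                             
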